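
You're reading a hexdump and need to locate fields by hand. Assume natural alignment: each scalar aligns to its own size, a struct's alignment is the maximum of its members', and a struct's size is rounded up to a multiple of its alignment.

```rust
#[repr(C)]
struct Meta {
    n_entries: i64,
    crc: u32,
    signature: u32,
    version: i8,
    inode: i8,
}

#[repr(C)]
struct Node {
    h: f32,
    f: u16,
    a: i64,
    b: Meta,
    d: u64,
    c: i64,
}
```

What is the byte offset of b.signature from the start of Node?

Meta: 0..8  n_entries  (8B, 8-aligned); 8..12  crc  (4B, 4-aligned); 12..16  signature  (4B, 4-aligned); 16..17  version  (1B, 1-aligned); 17..18  inode  (1B, 1-aligned); 18..24  -- tail padding (6B); sizeof = 24, alignof = 8
0..4  h  (4B, 4-aligned)
4..6  f  (2B, 2-aligned)
6..8  -- padding (2B)
8..16  a  (8B, 8-aligned)
16..40  b  (24B, 8-aligned)
within Meta: signature at 12
16 + 12 = 28

28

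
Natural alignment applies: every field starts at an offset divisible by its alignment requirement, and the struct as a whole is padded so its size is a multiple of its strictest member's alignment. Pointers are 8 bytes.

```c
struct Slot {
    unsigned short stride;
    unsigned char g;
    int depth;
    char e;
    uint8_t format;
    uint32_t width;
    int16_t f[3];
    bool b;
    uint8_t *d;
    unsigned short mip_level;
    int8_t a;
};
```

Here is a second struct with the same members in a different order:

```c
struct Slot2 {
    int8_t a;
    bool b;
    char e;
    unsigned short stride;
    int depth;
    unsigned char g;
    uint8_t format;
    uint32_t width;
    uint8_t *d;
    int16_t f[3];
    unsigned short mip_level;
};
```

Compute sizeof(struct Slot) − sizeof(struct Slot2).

0

0..2  stride  (2B, 2-aligned)
2..3  g  (1B, 1-aligned)
3..4  -- padding (1B)
4..8  depth  (4B, 4-aligned)
8..9  e  (1B, 1-aligned)
9..10  format  (1B, 1-aligned)
10..12  -- padding (2B)
12..16  width  (4B, 4-aligned)
16..22  f  (6B, 2-aligned)
22..23  b  (1B, 1-aligned)
23..24  -- padding (1B)
24..32  d  (8B, 8-aligned)
32..34  mip_level  (2B, 2-aligned)
34..35  a  (1B, 1-aligned)
35..40  -- tail padding (5B)
sizeof = 40, alignof = 8
— Slot2 —
0..1  a  (1B, 1-aligned)
1..2  b  (1B, 1-aligned)
2..3  e  (1B, 1-aligned)
3..4  -- padding (1B)
4..6  stride  (2B, 2-aligned)
6..8  -- padding (2B)
8..12  depth  (4B, 4-aligned)
12..13  g  (1B, 1-aligned)
13..14  format  (1B, 1-aligned)
14..16  -- padding (2B)
16..20  width  (4B, 4-aligned)
20..24  -- padding (4B)
24..32  d  (8B, 8-aligned)
32..38  f  (6B, 2-aligned)
38..40  mip_level  (2B, 2-aligned)
sizeof = 40, alignof = 8
40 − 40 = 0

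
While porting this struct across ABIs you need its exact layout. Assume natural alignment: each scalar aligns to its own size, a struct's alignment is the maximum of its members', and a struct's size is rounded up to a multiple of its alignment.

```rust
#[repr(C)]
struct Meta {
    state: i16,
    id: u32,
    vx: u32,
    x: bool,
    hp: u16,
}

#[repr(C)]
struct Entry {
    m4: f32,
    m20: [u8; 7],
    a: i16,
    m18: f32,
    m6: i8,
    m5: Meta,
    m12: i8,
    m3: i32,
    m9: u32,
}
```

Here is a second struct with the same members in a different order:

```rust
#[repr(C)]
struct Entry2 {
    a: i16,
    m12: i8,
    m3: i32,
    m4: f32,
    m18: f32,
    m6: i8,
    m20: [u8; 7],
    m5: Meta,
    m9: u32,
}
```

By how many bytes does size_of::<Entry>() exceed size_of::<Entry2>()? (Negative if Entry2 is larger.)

Meta: state at 0 (size 2, align 2) → ends 2; pad 2 to align 4 for id; id at 4 (size 4, align 4) → ends 8; vx at 8 (size 4, align 4) → ends 12; x at 12 (size 1, align 1) → ends 13; pad 1 to align 2 for hp; hp at 14 (size 2, align 2) → ends 16; total 16 bytes, alignment 4
m4 at 0 (size 4, align 4) → ends 4
m20 at 4 (size 7, align 1) → ends 11
pad 1 to align 2 for a
a at 12 (size 2, align 2) → ends 14
pad 2 to align 4 for m18
m18 at 16 (size 4, align 4) → ends 20
m6 at 20 (size 1, align 1) → ends 21
pad 3 to align 4 for m5
m5 at 24 (size 16, align 4) → ends 40
m12 at 40 (size 1, align 1) → ends 41
pad 3 to align 4 for m3
m3 at 44 (size 4, align 4) → ends 48
m9 at 48 (size 4, align 4) → ends 52
total 52 bytes, alignment 4
— Entry2 —
a at 0 (size 2, align 2) → ends 2
m12 at 2 (size 1, align 1) → ends 3
pad 1 to align 4 for m3
m3 at 4 (size 4, align 4) → ends 8
m4 at 8 (size 4, align 4) → ends 12
m18 at 12 (size 4, align 4) → ends 16
m6 at 16 (size 1, align 1) → ends 17
m20 at 17 (size 7, align 1) → ends 24
m5 at 24 (size 16, align 4) → ends 40
m9 at 40 (size 4, align 4) → ends 44
total 44 bytes, alignment 4
52 − 44 = 8

8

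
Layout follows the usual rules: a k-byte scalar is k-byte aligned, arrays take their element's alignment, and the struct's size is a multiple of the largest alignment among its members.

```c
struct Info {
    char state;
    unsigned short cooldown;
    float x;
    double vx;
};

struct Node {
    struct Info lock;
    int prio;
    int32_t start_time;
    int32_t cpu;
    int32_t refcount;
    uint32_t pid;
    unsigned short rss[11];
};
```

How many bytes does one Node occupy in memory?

Info: 0..1  state  (1B, 1-aligned); 1..2  -- padding (1B); 2..4  cooldown  (2B, 2-aligned); 4..8  x  (4B, 4-aligned); 8..16  vx  (8B, 8-aligned); sizeof = 16, alignof = 8
0..16  lock  (16B, 8-aligned)
16..20  prio  (4B, 4-aligned)
20..24  start_time  (4B, 4-aligned)
24..28  cpu  (4B, 4-aligned)
28..32  refcount  (4B, 4-aligned)
32..36  pid  (4B, 4-aligned)
36..58  rss  (22B, 2-aligned)
58..64  -- tail padding (6B)
sizeof = 64, alignof = 8

64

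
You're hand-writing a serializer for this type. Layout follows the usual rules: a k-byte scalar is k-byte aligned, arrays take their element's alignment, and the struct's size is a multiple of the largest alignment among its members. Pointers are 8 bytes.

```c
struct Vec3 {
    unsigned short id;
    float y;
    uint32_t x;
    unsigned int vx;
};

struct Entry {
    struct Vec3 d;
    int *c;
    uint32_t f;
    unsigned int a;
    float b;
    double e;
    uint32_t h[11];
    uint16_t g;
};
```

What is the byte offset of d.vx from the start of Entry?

12

Vec3: @0: id [2B, align 2] → 2; +2 pad (align 4); @4: y [4B, align 4] → 8; @8: x [4B, align 4] → 12; @12: vx [4B, align 4] → 16; size 16, align 4
@0: d [16B, align 4] → 16
within Vec3: vx at 12
0 + 12 = 12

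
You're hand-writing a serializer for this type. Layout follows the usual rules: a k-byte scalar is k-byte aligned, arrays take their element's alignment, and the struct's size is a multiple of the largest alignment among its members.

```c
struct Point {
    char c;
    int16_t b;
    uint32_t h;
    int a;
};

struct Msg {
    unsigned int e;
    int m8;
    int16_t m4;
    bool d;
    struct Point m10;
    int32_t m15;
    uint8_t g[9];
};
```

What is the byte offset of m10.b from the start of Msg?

14

Point: c at 0 (size 1, align 1) → ends 1; pad 1 to align 2 for b; b at 2 (size 2, align 2) → ends 4; h at 4 (size 4, align 4) → ends 8; a at 8 (size 4, align 4) → ends 12; total 12 bytes, alignment 4
e at 0 (size 4, align 4) → ends 4
m8 at 4 (size 4, align 4) → ends 8
m4 at 8 (size 2, align 2) → ends 10
d at 10 (size 1, align 1) → ends 11
pad 1 to align 4 for m10
m10 at 12 (size 12, align 4) → ends 24
within Point: b at 2
12 + 2 = 14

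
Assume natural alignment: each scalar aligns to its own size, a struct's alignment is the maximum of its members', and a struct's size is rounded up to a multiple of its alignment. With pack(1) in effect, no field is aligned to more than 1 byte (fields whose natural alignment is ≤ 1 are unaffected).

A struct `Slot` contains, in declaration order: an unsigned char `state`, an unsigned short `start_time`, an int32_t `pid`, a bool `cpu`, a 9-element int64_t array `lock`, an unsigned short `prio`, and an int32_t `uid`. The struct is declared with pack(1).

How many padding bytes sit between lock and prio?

0

@0: state [1B, align 1] → 1
@1: start_time [2B, align 1] → 3
@3: pid [4B, align 1] → 7
@7: cpu [1B, align 1] → 8
@8: lock [72B, align 1] → 80
@80: prio [2B, align 1] → 82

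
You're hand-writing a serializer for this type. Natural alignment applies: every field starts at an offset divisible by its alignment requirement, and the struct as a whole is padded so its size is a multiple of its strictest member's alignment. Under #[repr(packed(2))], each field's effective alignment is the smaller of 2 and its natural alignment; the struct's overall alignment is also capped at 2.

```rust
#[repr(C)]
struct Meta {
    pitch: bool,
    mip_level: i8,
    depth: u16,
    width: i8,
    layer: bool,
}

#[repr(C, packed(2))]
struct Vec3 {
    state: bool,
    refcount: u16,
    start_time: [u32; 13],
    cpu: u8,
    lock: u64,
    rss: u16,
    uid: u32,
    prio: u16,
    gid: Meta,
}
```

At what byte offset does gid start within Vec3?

74

Meta: 0..1  pitch  (1B, 1-aligned); 1..2  mip_level  (1B, 1-aligned); 2..4  depth  (2B, 2-aligned); 4..5  width  (1B, 1-aligned); 5..6  layer  (1B, 1-aligned); sizeof = 6, alignof = 2
0..1  state  (1B, 1-aligned)
1..2  -- padding (1B)
2..4  refcount  (2B, 2-aligned)
4..56  start_time  (52B, 2-aligned)
56..57  cpu  (1B, 1-aligned)
57..58  -- padding (1B)
58..66  lock  (8B, 2-aligned)
66..68  rss  (2B, 2-aligned)
68..72  uid  (4B, 2-aligned)
72..74  prio  (2B, 2-aligned)
74..80  gid  (6B, 2-aligned)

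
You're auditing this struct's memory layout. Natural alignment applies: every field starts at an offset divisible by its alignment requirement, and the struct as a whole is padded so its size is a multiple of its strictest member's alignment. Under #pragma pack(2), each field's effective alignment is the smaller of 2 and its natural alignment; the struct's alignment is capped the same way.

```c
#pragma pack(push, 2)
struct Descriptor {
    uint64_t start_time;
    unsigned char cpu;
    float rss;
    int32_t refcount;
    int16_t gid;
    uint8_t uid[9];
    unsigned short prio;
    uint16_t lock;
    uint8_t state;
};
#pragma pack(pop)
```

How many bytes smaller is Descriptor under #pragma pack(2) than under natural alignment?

natural layout:
  0..8  start_time  (8B, 8-aligned)
  8..9  cpu  (1B, 1-aligned)
  9..12  -- padding (3B)
  12..16  rss  (4B, 4-aligned)
  16..20  refcount  (4B, 4-aligned)
  20..22  gid  (2B, 2-aligned)
  22..31  uid  (9B, 1-aligned)
  31..32  -- padding (1B)
  32..34  prio  (2B, 2-aligned)
  34..36  lock  (2B, 2-aligned)
  36..37  state  (1B, 1-aligned)
  37..40  -- tail padding (3B)
  sizeof = 40, alignof = 8
packed(2) layout:
  0..8  start_time  (8B, 2-aligned)
  8..9  cpu  (1B, 1-aligned)
  9..10  -- padding (1B)
  10..14  rss  (4B, 2-aligned)
  14..18  refcount  (4B, 2-aligned)
  18..20  gid  (2B, 2-aligned)
  20..29  uid  (9B, 1-aligned)
  29..30  -- padding (1B)
  30..32  prio  (2B, 2-aligned)
  32..34  lock  (2B, 2-aligned)
  34..35  state  (1B, 1-aligned)
  35..36  -- tail padding (1B)
  sizeof = 36, alignof = 2
40 − 36 = 4

4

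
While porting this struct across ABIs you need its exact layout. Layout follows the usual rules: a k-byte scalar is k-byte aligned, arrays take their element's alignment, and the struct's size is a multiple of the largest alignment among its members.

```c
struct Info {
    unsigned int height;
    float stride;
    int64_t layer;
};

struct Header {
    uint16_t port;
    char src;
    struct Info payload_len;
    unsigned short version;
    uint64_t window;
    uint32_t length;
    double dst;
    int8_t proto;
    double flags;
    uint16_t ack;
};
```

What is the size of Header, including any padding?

Info: height at 0 (size 4, align 4) → ends 4; stride at 4 (size 4, align 4) → ends 8; layer at 8 (size 8, align 8) → ends 16; total 16 bytes, alignment 8
port at 0 (size 2, align 2) → ends 2
src at 2 (size 1, align 1) → ends 3
pad 5 to align 8 for payload_len
payload_len at 8 (size 16, align 8) → ends 24
version at 24 (size 2, align 2) → ends 26
pad 6 to align 8 for window
window at 32 (size 8, align 8) → ends 40
length at 40 (size 4, align 4) → ends 44
pad 4 to align 8 for dst
dst at 48 (size 8, align 8) → ends 56
proto at 56 (size 1, align 1) → ends 57
pad 7 to align 8 for flags
flags at 64 (size 8, align 8) → ends 72
ack at 72 (size 2, align 2) → ends 74
tail pad 6 to reach multiple of 8
total 80 bytes, alignment 8

80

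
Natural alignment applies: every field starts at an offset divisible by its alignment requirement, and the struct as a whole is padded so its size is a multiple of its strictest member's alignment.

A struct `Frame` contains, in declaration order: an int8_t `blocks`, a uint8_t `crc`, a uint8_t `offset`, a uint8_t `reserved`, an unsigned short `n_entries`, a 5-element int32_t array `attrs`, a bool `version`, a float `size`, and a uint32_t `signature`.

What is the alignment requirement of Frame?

4

member alignments: blocks=1, crc=1, offset=1, reserved=1, n_entries=2, attrs=4, version=1, size=4, signature=4
max = 4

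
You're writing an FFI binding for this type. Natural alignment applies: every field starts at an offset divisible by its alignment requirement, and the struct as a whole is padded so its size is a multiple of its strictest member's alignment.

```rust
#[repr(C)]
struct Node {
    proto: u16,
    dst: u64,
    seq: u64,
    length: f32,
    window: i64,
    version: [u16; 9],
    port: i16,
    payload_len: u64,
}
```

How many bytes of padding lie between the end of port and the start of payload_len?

4

proto at 0 (size 2, align 2) → ends 2
pad 6 to align 8 for dst
dst at 8 (size 8, align 8) → ends 16
seq at 16 (size 8, align 8) → ends 24
length at 24 (size 4, align 4) → ends 28
pad 4 to align 8 for window
window at 32 (size 8, align 8) → ends 40
version at 40 (size 18, align 2) → ends 58
port at 58 (size 2, align 2) → ends 60
pad 4 to align 8 for payload_len
payload_len at 64 (size 8, align 8) → ends 72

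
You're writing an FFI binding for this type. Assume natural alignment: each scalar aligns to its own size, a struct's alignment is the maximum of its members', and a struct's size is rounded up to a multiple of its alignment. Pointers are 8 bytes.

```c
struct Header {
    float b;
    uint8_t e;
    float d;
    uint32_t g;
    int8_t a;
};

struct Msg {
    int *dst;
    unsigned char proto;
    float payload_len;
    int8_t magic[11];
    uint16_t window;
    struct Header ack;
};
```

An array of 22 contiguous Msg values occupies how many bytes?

Header: 0..4  b  (4B, 4-aligned); 4..5  e  (1B, 1-aligned); 5..8  -- padding (3B); 8..12  d  (4B, 4-aligned); 12..16  g  (4B, 4-aligned); 16..17  a  (1B, 1-aligned); 17..20  -- tail padding (3B); sizeof = 20, alignof = 4
0..8  dst  (8B, 8-aligned)
8..9  proto  (1B, 1-aligned)
9..12  -- padding (3B)
12..16  payload_len  (4B, 4-aligned)
16..27  magic  (11B, 1-aligned)
27..28  -- padding (1B)
28..30  window  (2B, 2-aligned)
30..32  -- padding (2B)
32..52  ack  (20B, 4-aligned)
52..56  -- tail padding (4B)
sizeof = 56, alignof = 8
array of 22: 22 × 56 = 1232

1232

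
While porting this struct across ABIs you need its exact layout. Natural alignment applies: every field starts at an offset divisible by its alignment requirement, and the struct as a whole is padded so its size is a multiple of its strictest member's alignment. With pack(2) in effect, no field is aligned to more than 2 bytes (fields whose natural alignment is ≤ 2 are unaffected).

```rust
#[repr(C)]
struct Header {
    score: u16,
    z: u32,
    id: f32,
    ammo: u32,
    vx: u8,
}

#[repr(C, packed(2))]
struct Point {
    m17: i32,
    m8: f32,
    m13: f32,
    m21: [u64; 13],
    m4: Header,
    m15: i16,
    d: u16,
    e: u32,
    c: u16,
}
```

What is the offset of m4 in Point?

116

Header: 0..2  score  (2B, 2-aligned); 2..4  -- padding (2B); 4..8  z  (4B, 4-aligned); 8..12  id  (4B, 4-aligned); 12..16  ammo  (4B, 4-aligned); 16..17  vx  (1B, 1-aligned); 17..20  -- tail padding (3B); sizeof = 20, alignof = 4
0..4  m17  (4B, 2-aligned)
4..8  m8  (4B, 2-aligned)
8..12  m13  (4B, 2-aligned)
12..116  m21  (104B, 2-aligned)
116..136  m4  (20B, 2-aligned)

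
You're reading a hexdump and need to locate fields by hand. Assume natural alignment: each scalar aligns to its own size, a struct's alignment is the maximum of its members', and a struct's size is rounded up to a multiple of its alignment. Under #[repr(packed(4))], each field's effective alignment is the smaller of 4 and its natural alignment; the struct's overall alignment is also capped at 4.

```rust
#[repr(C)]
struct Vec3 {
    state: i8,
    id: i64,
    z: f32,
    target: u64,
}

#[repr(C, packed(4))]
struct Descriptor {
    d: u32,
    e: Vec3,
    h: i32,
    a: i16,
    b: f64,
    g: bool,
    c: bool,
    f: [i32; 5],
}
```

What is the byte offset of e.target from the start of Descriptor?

Vec3: 0..1  state  (1B, 1-aligned); 1..8  -- padding (7B); 8..16  id  (8B, 8-aligned); 16..20  z  (4B, 4-aligned); 20..24  -- padding (4B); 24..32  target  (8B, 8-aligned); sizeof = 32, alignof = 8
0..4  d  (4B, 4-aligned)
4..36  e  (32B, 4-aligned)
within Vec3: target at 24
4 + 24 = 28

28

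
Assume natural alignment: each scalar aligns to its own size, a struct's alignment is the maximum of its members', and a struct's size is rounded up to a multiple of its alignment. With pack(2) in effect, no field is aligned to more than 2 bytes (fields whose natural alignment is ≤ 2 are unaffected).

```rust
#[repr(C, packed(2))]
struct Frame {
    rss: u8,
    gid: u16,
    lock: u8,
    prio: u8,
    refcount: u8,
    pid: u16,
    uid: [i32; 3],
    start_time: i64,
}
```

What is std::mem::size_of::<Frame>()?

30 bytes

@0: rss [1B, align 1] → 1
+1 pad (align 2)
@2: gid [2B, align 2] → 4
@4: lock [1B, align 1] → 5
@5: prio [1B, align 1] → 6
@6: refcount [1B, align 1] → 7
+1 pad (align 2)
@8: pid [2B, align 2] → 10
@10: uid [12B, align 2] → 22
@22: start_time [8B, align 2] → 30
size 30, align 2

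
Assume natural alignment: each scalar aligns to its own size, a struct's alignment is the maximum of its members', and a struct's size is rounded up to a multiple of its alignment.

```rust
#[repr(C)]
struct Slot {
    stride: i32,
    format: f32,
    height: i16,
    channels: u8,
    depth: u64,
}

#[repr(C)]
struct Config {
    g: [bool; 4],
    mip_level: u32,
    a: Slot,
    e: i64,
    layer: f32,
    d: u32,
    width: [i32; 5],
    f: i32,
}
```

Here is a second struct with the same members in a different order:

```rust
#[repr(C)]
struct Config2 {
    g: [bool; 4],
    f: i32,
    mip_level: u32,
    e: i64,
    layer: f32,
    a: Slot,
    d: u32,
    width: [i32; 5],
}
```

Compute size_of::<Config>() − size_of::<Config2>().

Slot: @0: stride [4B, align 4] → 4; @4: format [4B, align 4] → 8; @8: height [2B, align 2] → 10; @10: channels [1B, align 1] → 11; +5 pad (align 8); @16: depth [8B, align 8] → 24; size 24, align 8
@0: g [4B, align 1] → 4
@4: mip_level [4B, align 4] → 8
@8: a [24B, align 8] → 32
@32: e [8B, align 8] → 40
@40: layer [4B, align 4] → 44
@44: d [4B, align 4] → 48
@48: width [20B, align 4] → 68
@68: f [4B, align 4] → 72
size 72, align 8
— Config2 —
@0: g [4B, align 1] → 4
@4: f [4B, align 4] → 8
@8: mip_level [4B, align 4] → 12
+4 pad (align 8)
@16: e [8B, align 8] → 24
@24: layer [4B, align 4] → 28
+4 pad (align 8)
@32: a [24B, align 8] → 56
@56: d [4B, align 4] → 60
@60: width [20B, align 4] → 80
size 80, align 8
72 − 80 = -8

-8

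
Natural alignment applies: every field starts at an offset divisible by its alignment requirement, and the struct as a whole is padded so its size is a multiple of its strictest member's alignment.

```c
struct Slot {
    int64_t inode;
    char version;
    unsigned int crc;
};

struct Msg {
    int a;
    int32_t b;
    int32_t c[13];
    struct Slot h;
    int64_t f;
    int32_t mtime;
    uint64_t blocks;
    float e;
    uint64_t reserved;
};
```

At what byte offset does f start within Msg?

80

Slot: inode at 0 (size 8, align 8) → ends 8; version at 8 (size 1, align 1) → ends 9; pad 3 to align 4 for crc; crc at 12 (size 4, align 4) → ends 16; total 16 bytes, alignment 8
a at 0 (size 4, align 4) → ends 4
b at 4 (size 4, align 4) → ends 8
c at 8 (size 52, align 4) → ends 60
pad 4 to align 8 for h
h at 64 (size 16, align 8) → ends 80
f at 80 (size 8, align 8) → ends 88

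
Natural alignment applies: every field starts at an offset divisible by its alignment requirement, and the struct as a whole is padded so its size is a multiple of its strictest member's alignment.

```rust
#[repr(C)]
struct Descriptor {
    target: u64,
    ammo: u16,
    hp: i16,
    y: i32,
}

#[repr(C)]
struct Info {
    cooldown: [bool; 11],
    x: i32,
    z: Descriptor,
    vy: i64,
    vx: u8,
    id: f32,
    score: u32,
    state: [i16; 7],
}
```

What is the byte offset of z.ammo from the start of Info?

24

Descriptor: @0: target [8B, align 8] → 8; @8: ammo [2B, align 2] → 10; @10: hp [2B, align 2] → 12; @12: y [4B, align 4] → 16; size 16, align 8
@0: cooldown [11B, align 1] → 11
+1 pad (align 4)
@12: x [4B, align 4] → 16
@16: z [16B, align 8] → 32
within Descriptor: ammo at 8
16 + 8 = 24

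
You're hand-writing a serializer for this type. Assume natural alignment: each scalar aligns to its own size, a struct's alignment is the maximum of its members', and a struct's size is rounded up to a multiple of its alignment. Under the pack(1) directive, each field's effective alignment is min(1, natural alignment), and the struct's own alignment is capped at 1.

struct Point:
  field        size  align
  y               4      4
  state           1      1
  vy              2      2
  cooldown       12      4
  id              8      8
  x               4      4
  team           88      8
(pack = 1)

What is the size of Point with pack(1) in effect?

119

0..4  y  (4B, 1-aligned)
4..5  state  (1B, 1-aligned)
5..7  vy  (2B, 1-aligned)
7..19  cooldown  (12B, 1-aligned)
19..27  id  (8B, 1-aligned)
27..31  x  (4B, 1-aligned)
31..119  team  (88B, 1-aligned)
sizeof = 119, alignof = 1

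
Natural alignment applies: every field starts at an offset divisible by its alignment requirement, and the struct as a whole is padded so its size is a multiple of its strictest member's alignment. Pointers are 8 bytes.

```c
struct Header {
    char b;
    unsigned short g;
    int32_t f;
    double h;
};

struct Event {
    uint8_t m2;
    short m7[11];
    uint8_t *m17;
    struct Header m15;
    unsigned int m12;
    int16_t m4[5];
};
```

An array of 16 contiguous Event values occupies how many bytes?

1024

Header: 0..1  b  (1B, 1-aligned); 1..2  -- padding (1B); 2..4  g  (2B, 2-aligned); 4..8  f  (4B, 4-aligned); 8..16  h  (8B, 8-aligned); sizeof = 16, alignof = 8
0..1  m2  (1B, 1-aligned)
1..2  -- padding (1B)
2..24  m7  (22B, 2-aligned)
24..32  m17  (8B, 8-aligned)
32..48  m15  (16B, 8-aligned)
48..52  m12  (4B, 4-aligned)
52..62  m4  (10B, 2-aligned)
62..64  -- tail padding (2B)
sizeof = 64, alignof = 8
array of 16: 16 × 64 = 1024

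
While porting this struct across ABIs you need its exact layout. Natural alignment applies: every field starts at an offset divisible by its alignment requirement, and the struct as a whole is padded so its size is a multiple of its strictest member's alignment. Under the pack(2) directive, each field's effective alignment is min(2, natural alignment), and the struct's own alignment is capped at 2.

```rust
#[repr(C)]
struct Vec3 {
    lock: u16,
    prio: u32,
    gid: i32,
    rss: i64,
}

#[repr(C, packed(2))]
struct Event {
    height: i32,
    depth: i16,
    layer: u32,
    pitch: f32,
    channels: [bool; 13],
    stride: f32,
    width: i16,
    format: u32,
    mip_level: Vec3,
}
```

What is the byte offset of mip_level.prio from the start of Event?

42

Vec3: @0: lock [2B, align 2] → 2; +2 pad (align 4); @4: prio [4B, align 4] → 8; @8: gid [4B, align 4] → 12; +4 pad (align 8); @16: rss [8B, align 8] → 24; size 24, align 8
@0: height [4B, align 2] → 4
@4: depth [2B, align 2] → 6
@6: layer [4B, align 2] → 10
@10: pitch [4B, align 2] → 14
@14: channels [13B, align 1] → 27
+1 pad (align 2)
@28: stride [4B, align 2] → 32
@32: width [2B, align 2] → 34
@34: format [4B, align 2] → 38
@38: mip_level [24B, align 2] → 62
within Vec3: prio at 4
38 + 4 = 42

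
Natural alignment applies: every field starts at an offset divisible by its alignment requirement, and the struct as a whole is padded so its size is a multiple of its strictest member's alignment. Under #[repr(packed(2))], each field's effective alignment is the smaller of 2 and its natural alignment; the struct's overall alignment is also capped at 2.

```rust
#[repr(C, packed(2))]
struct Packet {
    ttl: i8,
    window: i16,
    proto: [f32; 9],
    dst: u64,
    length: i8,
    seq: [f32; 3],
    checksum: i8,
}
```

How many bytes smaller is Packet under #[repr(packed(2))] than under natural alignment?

8

natural layout:
  @0: ttl [1B, align 1] → 1
  +1 pad (align 2)
  @2: window [2B, align 2] → 4
  @4: proto [36B, align 4] → 40
  @40: dst [8B, align 8] → 48
  @48: length [1B, align 1] → 49
  +3 pad (align 4)
  @52: seq [12B, align 4] → 64
  @64: checksum [1B, align 1] → 65
  +7 tail pad (align 8)
  size 72, align 8
packed(2) layout:
  @0: ttl [1B, align 1] → 1
  +1 pad (align 2)
  @2: window [2B, align 2] → 4
  @4: proto [36B, align 2] → 40
  @40: dst [8B, align 2] → 48
  @48: length [1B, align 1] → 49
  +1 pad (align 2)
  @50: seq [12B, align 2] → 62
  @62: checksum [1B, align 1] → 63
  +1 tail pad (align 2)
  size 64, align 2
72 − 64 = 8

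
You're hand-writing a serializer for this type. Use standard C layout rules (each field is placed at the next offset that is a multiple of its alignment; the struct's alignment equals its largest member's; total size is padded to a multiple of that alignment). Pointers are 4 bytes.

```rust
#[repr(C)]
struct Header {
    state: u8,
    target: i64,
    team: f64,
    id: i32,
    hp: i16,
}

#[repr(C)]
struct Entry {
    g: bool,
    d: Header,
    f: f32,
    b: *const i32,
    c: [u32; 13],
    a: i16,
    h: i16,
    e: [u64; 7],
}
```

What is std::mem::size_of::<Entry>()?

Header: 0..1  state  (1B, 1-aligned); 1..8  -- padding (7B); 8..16  target  (8B, 8-aligned); 16..24  team  (8B, 8-aligned); 24..28  id  (4B, 4-aligned); 28..30  hp  (2B, 2-aligned); 30..32  -- tail padding (2B); sizeof = 32, alignof = 8
0..1  g  (1B, 1-aligned)
1..8  -- padding (7B)
8..40  d  (32B, 8-aligned)
40..44  f  (4B, 4-aligned)
44..48  b  (4B, 4-aligned)
48..100  c  (52B, 4-aligned)
100..102  a  (2B, 2-aligned)
102..104  h  (2B, 2-aligned)
104..160  e  (56B, 8-aligned)
sizeof = 160, alignof = 8

160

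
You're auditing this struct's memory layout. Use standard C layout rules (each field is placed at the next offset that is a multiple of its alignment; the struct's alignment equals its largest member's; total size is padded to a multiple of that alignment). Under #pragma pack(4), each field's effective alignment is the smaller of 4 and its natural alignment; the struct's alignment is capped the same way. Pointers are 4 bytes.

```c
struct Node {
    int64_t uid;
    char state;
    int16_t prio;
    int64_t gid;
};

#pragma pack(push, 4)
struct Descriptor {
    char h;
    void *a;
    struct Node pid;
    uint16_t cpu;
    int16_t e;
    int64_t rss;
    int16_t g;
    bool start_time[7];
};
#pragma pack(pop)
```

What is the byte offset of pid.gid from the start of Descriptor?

24

Node: @0: uid [8B, align 8] → 8; @8: state [1B, align 1] → 9; +1 pad (align 2); @10: prio [2B, align 2] → 12; +4 pad (align 8); @16: gid [8B, align 8] → 24; size 24, align 8
@0: h [1B, align 1] → 1
+3 pad (align 4)
@4: a [4B, align 4] → 8
@8: pid [24B, align 4] → 32
within Node: gid at 16
8 + 16 = 24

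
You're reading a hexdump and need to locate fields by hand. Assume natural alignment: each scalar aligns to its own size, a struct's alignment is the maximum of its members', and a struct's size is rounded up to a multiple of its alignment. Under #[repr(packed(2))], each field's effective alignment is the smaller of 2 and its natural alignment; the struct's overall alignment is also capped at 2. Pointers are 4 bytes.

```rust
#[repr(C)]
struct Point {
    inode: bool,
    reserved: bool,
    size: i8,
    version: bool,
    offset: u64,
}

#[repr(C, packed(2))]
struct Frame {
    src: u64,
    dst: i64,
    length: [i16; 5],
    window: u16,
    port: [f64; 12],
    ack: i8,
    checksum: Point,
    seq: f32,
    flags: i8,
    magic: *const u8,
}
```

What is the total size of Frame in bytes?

152 bytes

Point: inode at 0 (size 1, align 1) → ends 1; reserved at 1 (size 1, align 1) → ends 2; size at 2 (size 1, align 1) → ends 3; version at 3 (size 1, align 1) → ends 4; pad 4 to align 8 for offset; offset at 8 (size 8, align 8) → ends 16; total 16 bytes, alignment 8
src at 0 (size 8, align 2) → ends 8
dst at 8 (size 8, align 2) → ends 16
length at 16 (size 10, align 2) → ends 26
window at 26 (size 2, align 2) → ends 28
port at 28 (size 96, align 2) → ends 124
ack at 124 (size 1, align 1) → ends 125
pad 1 to align 2 for checksum
checksum at 126 (size 16, align 2) → ends 142
seq at 142 (size 4, align 2) → ends 146
flags at 146 (size 1, align 1) → ends 147
pad 1 to align 2 for magic
magic at 148 (size 4, align 2) → ends 152
total 152 bytes, alignment 2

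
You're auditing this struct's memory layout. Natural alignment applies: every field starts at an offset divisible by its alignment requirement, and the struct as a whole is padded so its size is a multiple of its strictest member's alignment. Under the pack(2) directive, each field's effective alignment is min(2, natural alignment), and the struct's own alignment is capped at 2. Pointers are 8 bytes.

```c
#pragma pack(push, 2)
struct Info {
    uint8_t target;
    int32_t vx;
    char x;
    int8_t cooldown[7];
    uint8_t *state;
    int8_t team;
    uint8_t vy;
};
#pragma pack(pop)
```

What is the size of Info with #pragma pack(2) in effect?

24

0..1  target  (1B, 1-aligned)
1..2  -- padding (1B)
2..6  vx  (4B, 2-aligned)
6..7  x  (1B, 1-aligned)
7..14  cooldown  (7B, 1-aligned)
14..22  state  (8B, 2-aligned)
22..23  team  (1B, 1-aligned)
23..24  vy  (1B, 1-aligned)
sizeof = 24, alignof = 2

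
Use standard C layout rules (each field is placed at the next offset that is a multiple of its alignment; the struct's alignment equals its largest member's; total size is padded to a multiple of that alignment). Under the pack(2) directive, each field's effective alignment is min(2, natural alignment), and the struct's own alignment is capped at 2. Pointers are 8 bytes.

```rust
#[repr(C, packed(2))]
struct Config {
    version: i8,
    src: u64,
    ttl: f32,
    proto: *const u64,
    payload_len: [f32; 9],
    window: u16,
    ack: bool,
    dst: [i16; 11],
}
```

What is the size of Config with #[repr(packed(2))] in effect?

84

version at 0 (size 1, align 1) → ends 1
pad 1 to align 2 for src
src at 2 (size 8, align 2) → ends 10
ttl at 10 (size 4, align 2) → ends 14
proto at 14 (size 8, align 2) → ends 22
payload_len at 22 (size 36, align 2) → ends 58
window at 58 (size 2, align 2) → ends 60
ack at 60 (size 1, align 1) → ends 61
pad 1 to align 2 for dst
dst at 62 (size 22, align 2) → ends 84
total 84 bytes, alignment 2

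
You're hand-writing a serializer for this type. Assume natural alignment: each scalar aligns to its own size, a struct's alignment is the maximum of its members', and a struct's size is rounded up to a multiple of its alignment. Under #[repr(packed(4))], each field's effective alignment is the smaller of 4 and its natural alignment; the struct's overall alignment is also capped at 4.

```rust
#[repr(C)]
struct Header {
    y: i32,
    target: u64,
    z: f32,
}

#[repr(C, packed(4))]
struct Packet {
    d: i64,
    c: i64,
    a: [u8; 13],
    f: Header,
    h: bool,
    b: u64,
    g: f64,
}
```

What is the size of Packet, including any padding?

Header: @0: y [4B, align 4] → 4; +4 pad (align 8); @8: target [8B, align 8] → 16; @16: z [4B, align 4] → 20; +4 tail pad (align 8); size 24, align 8
@0: d [8B, align 4] → 8
@8: c [8B, align 4] → 16
@16: a [13B, align 1] → 29
+3 pad (align 4)
@32: f [24B, align 4] → 56
@56: h [1B, align 1] → 57
+3 pad (align 4)
@60: b [8B, align 4] → 68
@68: g [8B, align 4] → 76
size 76, align 4

76 bytes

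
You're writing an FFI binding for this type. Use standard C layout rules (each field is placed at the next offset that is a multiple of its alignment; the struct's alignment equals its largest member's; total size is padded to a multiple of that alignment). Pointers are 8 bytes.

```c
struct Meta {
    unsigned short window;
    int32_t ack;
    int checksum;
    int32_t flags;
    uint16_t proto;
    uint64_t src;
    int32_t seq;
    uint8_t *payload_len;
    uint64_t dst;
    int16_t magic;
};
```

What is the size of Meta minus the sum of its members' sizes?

18

0..2  window  (2B, 2-aligned)
2..4  -- padding (2B)
4..8  ack  (4B, 4-aligned)
8..12  checksum  (4B, 4-aligned)
12..16  flags  (4B, 4-aligned)
16..18  proto  (2B, 2-aligned)
18..24  -- padding (6B)
24..32  src  (8B, 8-aligned)
32..36  seq  (4B, 4-aligned)
36..40  -- padding (4B)
40..48  payload_len  (8B, 8-aligned)
48..56  dst  (8B, 8-aligned)
56..58  magic  (2B, 2-aligned)
58..64  -- tail padding (6B)
sizeof = 64, alignof = 8
data bytes 46, size 64 → padding 18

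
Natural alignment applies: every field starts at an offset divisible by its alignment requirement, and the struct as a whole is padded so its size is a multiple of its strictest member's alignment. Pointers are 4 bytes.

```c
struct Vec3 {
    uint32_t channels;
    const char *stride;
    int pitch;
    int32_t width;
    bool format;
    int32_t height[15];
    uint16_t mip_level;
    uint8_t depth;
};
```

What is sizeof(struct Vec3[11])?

0..4  channels  (4B, 4-aligned)
4..8  stride  (4B, 4-aligned)
8..12  pitch  (4B, 4-aligned)
12..16  width  (4B, 4-aligned)
16..17  format  (1B, 1-aligned)
17..20  -- padding (3B)
20..80  height  (60B, 4-aligned)
80..82  mip_level  (2B, 2-aligned)
82..83  depth  (1B, 1-aligned)
83..84  -- tail padding (1B)
sizeof = 84, alignof = 4
array of 11: 11 × 84 = 924

924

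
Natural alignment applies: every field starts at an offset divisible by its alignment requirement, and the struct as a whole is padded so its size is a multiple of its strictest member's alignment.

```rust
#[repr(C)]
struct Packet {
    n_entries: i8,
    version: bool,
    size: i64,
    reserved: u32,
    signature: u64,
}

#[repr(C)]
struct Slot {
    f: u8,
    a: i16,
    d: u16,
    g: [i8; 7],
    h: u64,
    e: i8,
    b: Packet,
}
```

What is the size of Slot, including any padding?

64 bytes

Packet: 0..1  n_entries  (1B, 1-aligned); 1..2  version  (1B, 1-aligned); 2..8  -- padding (6B); 8..16  size  (8B, 8-aligned); 16..20  reserved  (4B, 4-aligned); 20..24  -- padding (4B); 24..32  signature  (8B, 8-aligned); sizeof = 32, alignof = 8
0..1  f  (1B, 1-aligned)
1..2  -- padding (1B)
2..4  a  (2B, 2-aligned)
4..6  d  (2B, 2-aligned)
6..13  g  (7B, 1-aligned)
13..16  -- padding (3B)
16..24  h  (8B, 8-aligned)
24..25  e  (1B, 1-aligned)
25..32  -- padding (7B)
32..64  b  (32B, 8-aligned)
sizeof = 64, alignof = 8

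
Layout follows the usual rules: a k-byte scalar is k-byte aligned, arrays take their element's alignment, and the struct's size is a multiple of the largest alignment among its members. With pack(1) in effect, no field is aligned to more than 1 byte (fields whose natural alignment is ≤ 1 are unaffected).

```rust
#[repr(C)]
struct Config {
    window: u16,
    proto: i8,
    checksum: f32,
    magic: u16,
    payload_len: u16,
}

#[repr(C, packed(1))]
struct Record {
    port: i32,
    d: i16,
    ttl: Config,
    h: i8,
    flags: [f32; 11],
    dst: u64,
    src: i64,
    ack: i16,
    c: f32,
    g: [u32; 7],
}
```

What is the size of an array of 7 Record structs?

Config: 0..2  window  (2B, 2-aligned); 2..3  proto  (1B, 1-aligned); 3..4  -- padding (1B); 4..8  checksum  (4B, 4-aligned); 8..10  magic  (2B, 2-aligned); 10..12  payload_len  (2B, 2-aligned); sizeof = 12, alignof = 4
0..4  port  (4B, 1-aligned)
4..6  d  (2B, 1-aligned)
6..18  ttl  (12B, 1-aligned)
18..19  h  (1B, 1-aligned)
19..63  flags  (44B, 1-aligned)
63..71  dst  (8B, 1-aligned)
71..79  src  (8B, 1-aligned)
79..81  ack  (2B, 1-aligned)
81..85  c  (4B, 1-aligned)
85..113  g  (28B, 1-aligned)
sizeof = 113, alignof = 1
array of 7: 7 × 113 = 791

791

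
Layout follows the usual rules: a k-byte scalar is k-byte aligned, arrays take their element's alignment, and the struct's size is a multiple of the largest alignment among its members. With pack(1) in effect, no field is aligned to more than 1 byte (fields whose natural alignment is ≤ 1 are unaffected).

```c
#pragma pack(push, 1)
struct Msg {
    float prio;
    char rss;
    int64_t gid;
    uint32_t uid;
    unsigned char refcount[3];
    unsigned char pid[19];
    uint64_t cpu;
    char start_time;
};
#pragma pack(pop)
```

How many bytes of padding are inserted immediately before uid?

0

@0: prio [4B, align 1] → 4
@4: rss [1B, align 1] → 5
@5: gid [8B, align 1] → 13
@13: uid [4B, align 1] → 17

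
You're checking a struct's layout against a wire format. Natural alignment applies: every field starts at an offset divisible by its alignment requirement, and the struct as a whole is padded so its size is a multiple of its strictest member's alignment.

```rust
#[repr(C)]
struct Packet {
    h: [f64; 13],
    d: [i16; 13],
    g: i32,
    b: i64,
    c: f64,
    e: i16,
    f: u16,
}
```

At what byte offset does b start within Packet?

136

h at 0 (size 104, align 8) → ends 104
d at 104 (size 26, align 2) → ends 130
pad 2 to align 4 for g
g at 132 (size 4, align 4) → ends 136
b at 136 (size 8, align 8) → ends 144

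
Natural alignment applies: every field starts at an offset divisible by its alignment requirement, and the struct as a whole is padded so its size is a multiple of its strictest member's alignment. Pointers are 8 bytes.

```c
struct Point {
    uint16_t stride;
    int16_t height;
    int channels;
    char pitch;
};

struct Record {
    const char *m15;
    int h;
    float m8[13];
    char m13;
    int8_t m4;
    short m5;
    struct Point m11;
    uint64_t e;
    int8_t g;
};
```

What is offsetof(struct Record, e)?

80

Point: stride at 0 (size 2, align 2) → ends 2; height at 2 (size 2, align 2) → ends 4; channels at 4 (size 4, align 4) → ends 8; pitch at 8 (size 1, align 1) → ends 9; tail pad 3 to reach multiple of 4; total 12 bytes, alignment 4
m15 at 0 (size 8, align 8) → ends 8
h at 8 (size 4, align 4) → ends 12
m8 at 12 (size 52, align 4) → ends 64
m13 at 64 (size 1, align 1) → ends 65
m4 at 65 (size 1, align 1) → ends 66
m5 at 66 (size 2, align 2) → ends 68
m11 at 68 (size 12, align 4) → ends 80
e at 80 (size 8, align 8) → ends 88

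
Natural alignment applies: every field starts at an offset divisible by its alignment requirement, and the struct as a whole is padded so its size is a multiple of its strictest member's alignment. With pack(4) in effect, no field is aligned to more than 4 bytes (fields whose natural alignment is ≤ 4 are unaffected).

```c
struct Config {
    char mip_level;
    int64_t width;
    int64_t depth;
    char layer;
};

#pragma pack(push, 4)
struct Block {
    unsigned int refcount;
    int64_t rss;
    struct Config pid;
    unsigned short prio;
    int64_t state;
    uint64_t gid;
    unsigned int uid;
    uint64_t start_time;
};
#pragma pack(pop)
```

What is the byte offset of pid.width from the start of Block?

20

Config: mip_level at 0 (size 1, align 1) → ends 1; pad 7 to align 8 for width; width at 8 (size 8, align 8) → ends 16; depth at 16 (size 8, align 8) → ends 24; layer at 24 (size 1, align 1) → ends 25; tail pad 7 to reach multiple of 8; total 32 bytes, alignment 8
refcount at 0 (size 4, align 4) → ends 4
rss at 4 (size 8, align 4) → ends 12
pid at 12 (size 32, align 4) → ends 44
within Config: width at 8
12 + 8 = 20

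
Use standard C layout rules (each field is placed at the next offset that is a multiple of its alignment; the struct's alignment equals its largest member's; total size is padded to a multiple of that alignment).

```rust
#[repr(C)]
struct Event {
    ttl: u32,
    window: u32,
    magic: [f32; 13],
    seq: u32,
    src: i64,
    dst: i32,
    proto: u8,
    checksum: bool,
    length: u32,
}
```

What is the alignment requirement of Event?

8

member alignments: ttl=4, window=4, magic=4, seq=4, src=8, dst=4, proto=1, checksum=1, length=4
max = 8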